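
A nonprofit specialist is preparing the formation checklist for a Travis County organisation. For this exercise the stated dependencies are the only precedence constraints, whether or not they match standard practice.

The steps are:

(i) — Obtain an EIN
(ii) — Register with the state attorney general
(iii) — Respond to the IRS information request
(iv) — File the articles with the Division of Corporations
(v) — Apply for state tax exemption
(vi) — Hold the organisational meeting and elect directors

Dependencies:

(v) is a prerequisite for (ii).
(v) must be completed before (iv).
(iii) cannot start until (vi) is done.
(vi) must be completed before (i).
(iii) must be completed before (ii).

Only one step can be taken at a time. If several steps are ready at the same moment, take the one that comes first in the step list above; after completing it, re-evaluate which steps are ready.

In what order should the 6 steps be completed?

(v), (iv), (vi), (i), (iii), (ii)

Nothing is required for (v) and (vi). (v) is listed earlier → (v) first.
Ready: (iv) and (vi). (iv) is listed earlier → (iv).
(vi) is the only step now ready → (vi).
Ready: (i) and (iii). (i) is listed earlier → (i).
(iii) is the only step now ready → (iii).
(ii) is the only step now ready → (ii).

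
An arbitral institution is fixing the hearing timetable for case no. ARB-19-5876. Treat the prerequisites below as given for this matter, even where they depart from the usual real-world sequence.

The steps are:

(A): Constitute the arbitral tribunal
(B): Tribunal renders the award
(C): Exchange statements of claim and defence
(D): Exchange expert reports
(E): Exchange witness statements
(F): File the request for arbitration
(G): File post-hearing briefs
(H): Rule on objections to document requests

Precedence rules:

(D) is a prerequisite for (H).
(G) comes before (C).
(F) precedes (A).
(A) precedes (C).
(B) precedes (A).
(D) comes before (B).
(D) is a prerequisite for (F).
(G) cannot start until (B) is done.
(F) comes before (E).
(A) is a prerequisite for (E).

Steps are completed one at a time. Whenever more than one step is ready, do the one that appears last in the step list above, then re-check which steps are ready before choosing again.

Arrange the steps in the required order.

(D) is the only step with nothing outstanding, so it goes first.
Now (H), (F) and (B) have their prerequisites met. (H) is listed later, so (H) next.
(F) and (B) are both available; (F) is listed later → (F).
(B) is the only step now ready → (B).
(G) and (A) are both available; (G) is listed later → (G).
(A) is the only step now ready → (A).
Now (E) and (C) have their prerequisites met. (E) is listed later, so (E) next.
(C) is the only step now ready → (C).

(D) (H) (F) (B) (G) (A) (E) (C)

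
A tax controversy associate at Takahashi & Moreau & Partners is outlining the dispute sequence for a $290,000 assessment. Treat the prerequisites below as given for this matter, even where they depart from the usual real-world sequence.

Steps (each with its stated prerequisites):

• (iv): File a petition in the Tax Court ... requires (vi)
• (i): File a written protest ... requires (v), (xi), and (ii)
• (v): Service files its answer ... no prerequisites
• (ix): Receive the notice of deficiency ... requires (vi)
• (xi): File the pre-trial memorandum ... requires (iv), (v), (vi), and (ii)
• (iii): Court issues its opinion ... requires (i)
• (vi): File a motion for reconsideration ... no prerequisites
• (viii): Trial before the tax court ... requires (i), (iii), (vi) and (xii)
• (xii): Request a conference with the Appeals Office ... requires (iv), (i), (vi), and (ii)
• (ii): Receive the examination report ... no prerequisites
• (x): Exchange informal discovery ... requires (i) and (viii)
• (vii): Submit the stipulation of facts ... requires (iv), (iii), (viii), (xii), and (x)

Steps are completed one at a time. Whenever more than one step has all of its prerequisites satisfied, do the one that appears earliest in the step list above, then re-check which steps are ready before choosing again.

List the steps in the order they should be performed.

(v) → (vi) → (iv) → (ix) → (ii) → (xi) → (i) → (iii) → (xii) → (viii) → (x) → (vii)

(v), (vi) and (ii) have no prerequisites; (v) is listed earlier, so (v) is first.
Now (vi) and (ii) have their prerequisites met. (vi) is listed earlier, so (vi) next.
(iv) and (ix) now also ready, so the ready set is {(iv), (ix), (ii)}; (iv) is listed earlier → (iv).
Ready: (ix) and (ii). (ix) is listed earlier → (ix).
(ii) is the only step now ready → (ii).
(xi) needed (iv), (v), (vi) and (ii), now all done → (xi).
(i) needed (v), (xi) and (ii), now all done → (i).
(iii) and (xii) are both available; (iii) is listed earlier → (iii).
(xii) needed (iv), (i), (vi) and (ii), now all done → (xii).
(viii) needed (i), (iii), (vi) and (xii), now all done → (viii).
(x) needed (i) and (viii), now all done → (x).
(vii) needed (iv), (iii), (viii), (xii) and (x), now all done → (vii).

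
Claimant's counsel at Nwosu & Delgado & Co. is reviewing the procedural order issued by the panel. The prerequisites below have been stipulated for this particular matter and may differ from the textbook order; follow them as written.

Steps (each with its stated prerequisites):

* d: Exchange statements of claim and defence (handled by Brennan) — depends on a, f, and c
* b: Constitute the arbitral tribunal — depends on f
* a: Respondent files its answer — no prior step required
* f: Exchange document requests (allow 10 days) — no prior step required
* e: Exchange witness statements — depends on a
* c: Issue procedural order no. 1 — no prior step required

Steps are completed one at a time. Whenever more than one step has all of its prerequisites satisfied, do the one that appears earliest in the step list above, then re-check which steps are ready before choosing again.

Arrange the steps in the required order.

Nothing is required for a, f and c. a is listed earlier → a first.
e now also ready, so the ready set is {f, e, c}; f is listed earlier → f.
b, e and c are all available; b is listed earlier → b.
Ready: e and c. e is listed earlier → e.
That leaves c as the only ready step → c.
d needed a, f and c, now all done → d.

a, f, b, e, c, d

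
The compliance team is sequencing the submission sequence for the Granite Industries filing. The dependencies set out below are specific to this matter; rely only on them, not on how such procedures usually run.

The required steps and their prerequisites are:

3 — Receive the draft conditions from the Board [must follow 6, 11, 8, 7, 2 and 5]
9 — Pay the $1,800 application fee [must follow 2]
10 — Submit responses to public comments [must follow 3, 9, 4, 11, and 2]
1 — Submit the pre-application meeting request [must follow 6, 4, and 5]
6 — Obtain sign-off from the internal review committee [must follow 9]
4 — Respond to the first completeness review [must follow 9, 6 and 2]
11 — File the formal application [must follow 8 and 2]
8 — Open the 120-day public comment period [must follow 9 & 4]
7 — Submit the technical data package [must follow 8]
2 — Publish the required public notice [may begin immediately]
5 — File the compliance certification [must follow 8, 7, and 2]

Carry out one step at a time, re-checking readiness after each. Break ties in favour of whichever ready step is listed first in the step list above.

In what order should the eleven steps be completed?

Only 2 has no prerequisites, so it is first.
9 is the only step now ready → 9.
Next only 6 has its prerequisites met → 6.
4 needed 9, 6 and 2, now all done → 4.
That leaves 8 as the only ready step → 8.
Ready: 11 and 7. 11 is listed earlier → 11.
7 is the only step now ready → 7.
5 needed 8, 7 and 2, now all done → 5.
Now 3 and 1 have their prerequisites met. 3 is listed earlier, so 3 next.
10 now also ready, so the ready set is {10, 1}; 10 is listed earlier → 10.
That leaves 1 as the only ready step → 1.

2 → 9 → 6 → 4 → 8 → 11 → 7 → 5 → 3 → 10 → 1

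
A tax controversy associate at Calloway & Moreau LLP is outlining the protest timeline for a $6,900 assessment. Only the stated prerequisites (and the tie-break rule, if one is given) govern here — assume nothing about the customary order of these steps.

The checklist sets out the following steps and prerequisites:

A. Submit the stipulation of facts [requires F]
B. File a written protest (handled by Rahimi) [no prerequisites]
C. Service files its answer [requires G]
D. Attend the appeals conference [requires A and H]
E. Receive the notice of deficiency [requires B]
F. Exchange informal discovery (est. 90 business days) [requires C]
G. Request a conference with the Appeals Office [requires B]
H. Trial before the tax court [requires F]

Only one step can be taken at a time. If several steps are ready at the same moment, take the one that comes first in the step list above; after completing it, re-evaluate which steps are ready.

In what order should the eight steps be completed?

B E G C F A H D

B has no prerequisites → B first.
Now E and G have their prerequisites met. E is listed earlier, so E next.
G is the only step now ready → G.
C needed G, now all done → C.
F needed C, now all done → F.
Ready: A and H. A is listed earlier → A.
That leaves H as the only ready step → H.
That leaves D as the only ready step → D.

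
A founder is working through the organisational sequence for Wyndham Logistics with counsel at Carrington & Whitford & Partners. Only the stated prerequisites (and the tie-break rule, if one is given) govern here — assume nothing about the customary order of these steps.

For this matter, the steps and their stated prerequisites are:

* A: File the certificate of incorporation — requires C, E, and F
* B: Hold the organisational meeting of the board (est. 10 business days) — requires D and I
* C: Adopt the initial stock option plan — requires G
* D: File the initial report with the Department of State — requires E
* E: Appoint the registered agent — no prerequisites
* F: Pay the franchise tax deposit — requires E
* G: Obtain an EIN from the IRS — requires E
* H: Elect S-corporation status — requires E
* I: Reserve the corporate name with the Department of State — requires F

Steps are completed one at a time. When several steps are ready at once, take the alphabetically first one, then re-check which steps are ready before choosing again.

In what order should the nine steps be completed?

Only E has no prerequisites, so it is first.
Ready: D, F, G and H. D has the earlier label → D.
Now F, G and H have their prerequisites met. F has the earlier label, so F next.
I now also ready, so the ready set is {G, H, I}; G has the earlier label → G.
C now also ready, so the ready set is {C, H, I}; C has the earlier label → C.
A, H and I are all available; A has the earlier label → A.
Ready: H and I. H has the earlier label → H.
That leaves I as the only ready step → I.
B needed D and I, now all done → B.

E D F G C A H I B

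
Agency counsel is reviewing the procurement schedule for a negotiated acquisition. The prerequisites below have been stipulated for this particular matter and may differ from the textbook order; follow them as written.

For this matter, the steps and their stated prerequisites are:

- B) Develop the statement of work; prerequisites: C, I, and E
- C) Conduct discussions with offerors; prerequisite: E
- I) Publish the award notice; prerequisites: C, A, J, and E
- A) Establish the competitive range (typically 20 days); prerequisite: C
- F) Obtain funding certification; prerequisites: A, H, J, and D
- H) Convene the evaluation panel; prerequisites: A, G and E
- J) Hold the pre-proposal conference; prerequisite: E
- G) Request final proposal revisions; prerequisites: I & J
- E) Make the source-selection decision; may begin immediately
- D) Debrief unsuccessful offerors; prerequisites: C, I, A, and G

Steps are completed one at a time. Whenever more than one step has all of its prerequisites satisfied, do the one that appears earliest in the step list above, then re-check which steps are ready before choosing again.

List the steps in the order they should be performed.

E is the only step with nothing outstanding, so it goes first.
Ready: C and J. C is listed earlier → C.
A and J are both available; A is listed earlier → A.
J is the only step now ready → J.
I is the only step now ready → I.
B and G are both available; B is listed earlier → B.
G needed I and J, now all done → G.
Ready: H and D. H is listed earlier → H.
Next only D has its prerequisites met → D.
Next only F has its prerequisites met → F.

E, C, A, J, I, B, G, H, D, F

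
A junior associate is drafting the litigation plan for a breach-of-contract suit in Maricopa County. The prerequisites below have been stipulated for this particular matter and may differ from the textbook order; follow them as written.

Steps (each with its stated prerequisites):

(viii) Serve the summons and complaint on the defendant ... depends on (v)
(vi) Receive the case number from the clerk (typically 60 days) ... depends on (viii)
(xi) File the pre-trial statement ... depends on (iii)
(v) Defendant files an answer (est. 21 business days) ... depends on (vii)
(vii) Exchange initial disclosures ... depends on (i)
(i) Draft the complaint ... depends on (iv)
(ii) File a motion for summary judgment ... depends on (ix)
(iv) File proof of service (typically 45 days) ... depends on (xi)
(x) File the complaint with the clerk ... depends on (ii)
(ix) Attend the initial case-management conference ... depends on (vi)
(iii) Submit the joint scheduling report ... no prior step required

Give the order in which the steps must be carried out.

(iii), (xi), (iv), (i), (vii), (v), (viii), (vi), (ix), (ii), (x)

Only (iii) has no prerequisites, so it is first.
(xi) needed (iii), now all done → (xi).
(iv) needed (xi), now all done → (iv).
That leaves (i) as the only ready step → (i).
(vii) needed (i), now all done → (vii).
(v) is the only step now ready → (v).
(viii) is the only step now ready → (viii).
(vi) needed (viii), now all done → (vi).
That leaves (ix) as the only ready step → (ix).
(ii) needed (ix), now all done → (ii).
(x) needed (ii), now all done → (x).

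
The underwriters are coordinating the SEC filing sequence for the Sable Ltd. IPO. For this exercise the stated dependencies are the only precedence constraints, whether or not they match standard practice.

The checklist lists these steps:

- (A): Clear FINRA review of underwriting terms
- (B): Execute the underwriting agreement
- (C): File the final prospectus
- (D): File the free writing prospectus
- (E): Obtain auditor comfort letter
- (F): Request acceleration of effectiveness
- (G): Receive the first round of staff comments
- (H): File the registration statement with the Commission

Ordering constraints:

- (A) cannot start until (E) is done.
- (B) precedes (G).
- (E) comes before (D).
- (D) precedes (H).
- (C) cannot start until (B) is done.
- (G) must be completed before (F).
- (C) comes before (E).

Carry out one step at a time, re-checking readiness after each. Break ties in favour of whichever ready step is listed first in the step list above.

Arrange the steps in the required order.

(B) has no prerequisites → (B) first.
Now (C) and (G) have their prerequisites met. (C) is listed earlier, so (C) next.
(E) now also ready, so the ready set is {(E), (G)}; (E) is listed earlier → (E).
(A) and (D) now also ready, so the ready set is {(A), (D), (G)}; (A) is listed earlier → (A).
Now (D) and (G) have their prerequisites met. (D) is listed earlier, so (D) next.
Ready: (G) and (H). (G) is listed earlier → (G).
Ready: (F) and (H). (F) is listed earlier → (F).
Next only (H) has its prerequisites met → (H).

(B) (C) (E) (A) (D) (G) (F) (H)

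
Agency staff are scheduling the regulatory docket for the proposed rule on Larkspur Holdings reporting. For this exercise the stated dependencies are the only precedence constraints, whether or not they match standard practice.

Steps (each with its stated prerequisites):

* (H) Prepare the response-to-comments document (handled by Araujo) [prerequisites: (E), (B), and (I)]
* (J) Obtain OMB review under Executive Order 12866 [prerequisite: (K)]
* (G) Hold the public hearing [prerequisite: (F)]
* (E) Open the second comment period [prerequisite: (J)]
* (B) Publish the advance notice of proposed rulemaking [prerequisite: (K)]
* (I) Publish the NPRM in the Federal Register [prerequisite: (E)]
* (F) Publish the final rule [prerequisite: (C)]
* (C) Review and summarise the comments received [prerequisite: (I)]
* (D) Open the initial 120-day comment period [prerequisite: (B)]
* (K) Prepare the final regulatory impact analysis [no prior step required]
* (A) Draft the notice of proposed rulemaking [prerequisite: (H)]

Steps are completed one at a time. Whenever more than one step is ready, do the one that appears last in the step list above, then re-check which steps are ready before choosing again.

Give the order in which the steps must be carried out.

(K) has no prerequisites → (K) first.
Now (B) and (J) have their prerequisites met. (B) is listed later, so (B) next.
(D) and (J) are both available; (D) is listed later → (D).
That leaves (J) as the only ready step → (J).
(E) needed (J), now all done → (E).
Next only (I) has its prerequisites met → (I).
Now (C) and (H) have their prerequisites met. (C) is listed later, so (C) next.
Ready: (F) and (H). (F) is listed later → (F).
(G) now also ready, so the ready set is {(G), (H)}; (G) is listed later → (G).
(H) needed (I), (B) and (E), now all done → (H).
That leaves (A) as the only ready step → (A).

(K) (B) (D) (J) (E) (I) (C) (F) (G) (H) (A)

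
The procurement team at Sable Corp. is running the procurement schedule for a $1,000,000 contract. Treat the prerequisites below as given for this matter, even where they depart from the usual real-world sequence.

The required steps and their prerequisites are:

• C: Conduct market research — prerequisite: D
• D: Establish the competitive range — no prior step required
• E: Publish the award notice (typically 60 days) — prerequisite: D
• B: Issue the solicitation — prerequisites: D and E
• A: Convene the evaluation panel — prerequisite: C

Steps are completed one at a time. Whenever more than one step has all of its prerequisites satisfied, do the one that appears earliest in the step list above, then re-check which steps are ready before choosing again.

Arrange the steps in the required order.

D C E B A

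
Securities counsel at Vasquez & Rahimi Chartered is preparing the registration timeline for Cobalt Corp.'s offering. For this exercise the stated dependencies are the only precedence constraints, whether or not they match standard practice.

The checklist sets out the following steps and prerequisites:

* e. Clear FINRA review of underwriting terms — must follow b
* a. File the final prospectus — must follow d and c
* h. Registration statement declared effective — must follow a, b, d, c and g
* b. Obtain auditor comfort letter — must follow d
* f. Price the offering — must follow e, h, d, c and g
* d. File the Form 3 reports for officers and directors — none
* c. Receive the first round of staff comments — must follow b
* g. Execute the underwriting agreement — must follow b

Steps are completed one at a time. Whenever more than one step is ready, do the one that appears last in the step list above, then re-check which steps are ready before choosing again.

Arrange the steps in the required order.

d is the only step with nothing outstanding, so it goes first.
b needed d, now all done → b.
Ready: g, c and e. g is listed later → g.
Now c and e have their prerequisites met. c is listed later, so c next.
a now also ready, so the ready set is {a, e}; a is listed later → a.
h and e are both available; h is listed later → h.
Next only e has its prerequisites met → e.
That leaves f as the only ready step → f.

d → b → g → c → a → h → e → f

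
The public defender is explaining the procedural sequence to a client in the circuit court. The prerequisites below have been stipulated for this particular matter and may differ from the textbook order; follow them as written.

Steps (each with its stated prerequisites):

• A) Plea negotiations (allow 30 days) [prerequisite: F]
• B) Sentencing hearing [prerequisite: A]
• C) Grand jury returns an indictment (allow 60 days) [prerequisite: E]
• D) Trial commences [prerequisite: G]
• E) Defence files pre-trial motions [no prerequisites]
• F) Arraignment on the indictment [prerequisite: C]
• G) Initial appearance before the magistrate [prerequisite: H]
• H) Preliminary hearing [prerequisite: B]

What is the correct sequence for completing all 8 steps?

Only E has no prerequisites, so it is first.
Next only C has its prerequisites met → C.
Next only F has its prerequisites met → F.
Next only A has its prerequisites met → A.
B needed A, now all done → B.
That leaves H as the only ready step → H.
That leaves G as the only ready step → G.
That leaves D as the only ready step → D.

E, C, F, A, B, H, G, D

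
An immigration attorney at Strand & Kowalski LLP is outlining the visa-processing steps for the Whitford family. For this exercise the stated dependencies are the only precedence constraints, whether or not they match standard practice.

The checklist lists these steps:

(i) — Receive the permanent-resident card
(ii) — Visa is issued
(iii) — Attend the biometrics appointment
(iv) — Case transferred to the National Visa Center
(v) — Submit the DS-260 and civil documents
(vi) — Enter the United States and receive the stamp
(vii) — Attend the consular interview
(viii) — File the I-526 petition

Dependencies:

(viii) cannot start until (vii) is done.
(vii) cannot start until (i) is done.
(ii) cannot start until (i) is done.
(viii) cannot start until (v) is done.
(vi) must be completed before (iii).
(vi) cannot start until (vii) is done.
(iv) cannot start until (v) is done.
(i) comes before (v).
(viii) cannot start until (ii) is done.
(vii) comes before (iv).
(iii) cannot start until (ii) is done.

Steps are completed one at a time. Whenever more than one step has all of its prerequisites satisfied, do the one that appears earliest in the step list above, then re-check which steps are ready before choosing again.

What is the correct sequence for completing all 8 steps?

(i), (ii), (v), (vii), (iv), (vi), (iii), (viii)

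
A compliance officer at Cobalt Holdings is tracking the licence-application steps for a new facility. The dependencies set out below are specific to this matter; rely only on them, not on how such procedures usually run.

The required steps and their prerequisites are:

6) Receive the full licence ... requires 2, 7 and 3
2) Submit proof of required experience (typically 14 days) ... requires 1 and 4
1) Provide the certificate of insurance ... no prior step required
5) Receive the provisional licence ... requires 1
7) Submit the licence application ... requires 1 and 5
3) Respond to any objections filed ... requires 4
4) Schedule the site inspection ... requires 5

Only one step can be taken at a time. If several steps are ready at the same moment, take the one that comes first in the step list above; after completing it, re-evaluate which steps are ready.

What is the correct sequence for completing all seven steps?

1 → 5 → 7 → 4 → 2 → 3 → 6

1 has no prerequisites → 1 first.
5 needed 1, now all done → 5.
Now 7 and 4 have their prerequisites met. 7 is listed earlier, so 7 next.
4 is the only step now ready → 4.
Ready: 2 and 3. 2 is listed earlier → 2.
That leaves 3 as the only ready step → 3.
6 is the only step now ready → 6.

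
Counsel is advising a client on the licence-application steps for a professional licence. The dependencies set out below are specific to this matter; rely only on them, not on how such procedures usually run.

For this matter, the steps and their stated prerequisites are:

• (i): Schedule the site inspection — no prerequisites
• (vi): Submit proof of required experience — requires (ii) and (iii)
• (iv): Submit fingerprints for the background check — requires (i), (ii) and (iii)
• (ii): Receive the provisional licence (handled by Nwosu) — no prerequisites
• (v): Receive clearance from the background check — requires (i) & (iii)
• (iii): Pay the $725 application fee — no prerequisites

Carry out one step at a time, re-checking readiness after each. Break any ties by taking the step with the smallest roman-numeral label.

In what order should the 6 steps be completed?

(i), (ii) and (iii) have no prerequisites; (i) has the earlier label, so (i) is first.
(ii) and (iii) are both available; (ii) has the earlier label → (ii).
(iii) is the only step now ready → (iii).
Ready: (iv), (v) and (vi). (iv) has the earlier label → (iv).
Now (v) and (vi) have their prerequisites met. (v) has the earlier label, so (v) next.
That leaves (vi) as the only ready step → (vi).

(i), (ii), (iii), (iv), (v), (vi)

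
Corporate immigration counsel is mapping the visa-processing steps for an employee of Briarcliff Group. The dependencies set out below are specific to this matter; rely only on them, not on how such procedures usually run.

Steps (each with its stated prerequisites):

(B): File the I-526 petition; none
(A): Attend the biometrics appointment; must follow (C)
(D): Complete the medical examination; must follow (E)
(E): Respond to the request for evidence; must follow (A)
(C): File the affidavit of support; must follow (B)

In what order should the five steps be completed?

(B), (C), (A), (E), (D)

Only (B) has no prerequisites, so it is first.
That leaves (C) as the only ready step → (C).
(A) needed (C), now all done → (A).
(E) needed (A), now all done → (E).
(D) needed (E), now all done → (D).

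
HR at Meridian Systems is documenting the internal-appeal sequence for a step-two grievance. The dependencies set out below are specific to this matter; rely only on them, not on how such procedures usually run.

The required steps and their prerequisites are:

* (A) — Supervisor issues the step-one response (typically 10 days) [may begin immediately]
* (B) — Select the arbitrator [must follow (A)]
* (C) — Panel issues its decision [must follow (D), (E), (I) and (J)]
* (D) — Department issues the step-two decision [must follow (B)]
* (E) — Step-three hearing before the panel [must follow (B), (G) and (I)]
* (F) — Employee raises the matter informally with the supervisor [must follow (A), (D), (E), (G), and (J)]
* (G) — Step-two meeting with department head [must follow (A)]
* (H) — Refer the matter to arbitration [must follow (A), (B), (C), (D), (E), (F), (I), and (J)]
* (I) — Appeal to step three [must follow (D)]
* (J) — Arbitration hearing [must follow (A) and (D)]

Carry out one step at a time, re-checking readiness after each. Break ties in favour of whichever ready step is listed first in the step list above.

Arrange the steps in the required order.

Only (A) has no prerequisites, so it is first.
Now (B) and (G) have their prerequisites met. (B) is listed earlier, so (B) next.
Ready: (D) and (G). (D) is listed earlier → (D).
Now (G), (I) and (J) have their prerequisites met. (G) is listed earlier, so (G) next.
Ready: (I) and (J). (I) is listed earlier → (I).
(E) now also ready, so the ready set is {(E), (J)}; (E) is listed earlier → (E).
(J) needed (A) and (D), now all done → (J).
Ready: (C) and (F). (C) is listed earlier → (C).
(F) needed (A), (D), (E), (G) and (J), now all done → (F).
(H) needed (A), (B), (C), (D), (E), (F), (I) and (J), now all done → (H).

(A) → (B) → (D) → (G) → (I) → (E) → (J) → (C) → (F) → (H)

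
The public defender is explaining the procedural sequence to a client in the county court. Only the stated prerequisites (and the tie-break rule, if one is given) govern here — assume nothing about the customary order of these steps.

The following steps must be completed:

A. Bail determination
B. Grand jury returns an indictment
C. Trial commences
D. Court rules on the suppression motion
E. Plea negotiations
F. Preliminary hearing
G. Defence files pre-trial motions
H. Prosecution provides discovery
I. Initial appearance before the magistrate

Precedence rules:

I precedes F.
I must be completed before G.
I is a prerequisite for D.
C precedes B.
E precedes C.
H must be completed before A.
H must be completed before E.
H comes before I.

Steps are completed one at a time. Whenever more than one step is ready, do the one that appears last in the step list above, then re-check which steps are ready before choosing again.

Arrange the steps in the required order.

H, I, G, F, E, D, C, B, A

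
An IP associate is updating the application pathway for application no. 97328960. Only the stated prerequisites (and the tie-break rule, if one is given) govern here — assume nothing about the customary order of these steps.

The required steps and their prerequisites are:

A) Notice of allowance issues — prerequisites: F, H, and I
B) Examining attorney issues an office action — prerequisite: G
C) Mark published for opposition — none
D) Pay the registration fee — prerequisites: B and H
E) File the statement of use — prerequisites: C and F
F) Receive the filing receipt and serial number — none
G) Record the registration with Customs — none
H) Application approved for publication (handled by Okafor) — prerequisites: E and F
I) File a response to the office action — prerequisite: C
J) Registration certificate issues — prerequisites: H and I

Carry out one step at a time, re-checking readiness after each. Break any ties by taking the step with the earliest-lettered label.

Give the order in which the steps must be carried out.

C, F, E, G, B, H, D, I, A, J

Nothing is required for C, F and G. C has the earlier label → C first.
Ready: F, G and I. F has the earlier label → F.
Ready: E, G and I. E has the earlier label → E.
H now also ready, so the ready set is {G, H, I}; G has the earlier label → G.
B now also ready, so the ready set is {B, H, I}; B has the earlier label → B.
Ready: H and I. H has the earlier label → H.
Ready: D and I. D has the earlier label → D.
I is the only step now ready → I.
Now A and J have their prerequisites met. A has the earlier label, so A next.
J needed H and I, now all done → J.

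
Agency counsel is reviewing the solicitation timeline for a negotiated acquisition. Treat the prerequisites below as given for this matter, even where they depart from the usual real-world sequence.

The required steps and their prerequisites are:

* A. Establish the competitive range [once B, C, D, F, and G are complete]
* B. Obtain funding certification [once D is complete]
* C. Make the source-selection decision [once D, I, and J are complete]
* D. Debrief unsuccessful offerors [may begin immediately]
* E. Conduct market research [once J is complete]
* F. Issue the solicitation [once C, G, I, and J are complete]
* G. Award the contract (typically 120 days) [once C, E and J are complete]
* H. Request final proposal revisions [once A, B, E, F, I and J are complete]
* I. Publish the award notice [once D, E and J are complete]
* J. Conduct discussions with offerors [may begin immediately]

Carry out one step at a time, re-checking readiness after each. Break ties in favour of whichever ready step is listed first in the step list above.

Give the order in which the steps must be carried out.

Nothing is required for D and J. D is listed earlier → D first.
Ready: B and J. B is listed earlier → B.
J is the only step now ready → J.
E is the only step now ready → E.
Next only I has its prerequisites met → I.
C needed D, I and J, now all done → C.
G is the only step now ready → G.
F needed C, G, I and J, now all done → F.
A needed B, C, D, F and G, now all done → A.
H is the only step now ready → H.

D → B → J → E → I → C → G → F → A → H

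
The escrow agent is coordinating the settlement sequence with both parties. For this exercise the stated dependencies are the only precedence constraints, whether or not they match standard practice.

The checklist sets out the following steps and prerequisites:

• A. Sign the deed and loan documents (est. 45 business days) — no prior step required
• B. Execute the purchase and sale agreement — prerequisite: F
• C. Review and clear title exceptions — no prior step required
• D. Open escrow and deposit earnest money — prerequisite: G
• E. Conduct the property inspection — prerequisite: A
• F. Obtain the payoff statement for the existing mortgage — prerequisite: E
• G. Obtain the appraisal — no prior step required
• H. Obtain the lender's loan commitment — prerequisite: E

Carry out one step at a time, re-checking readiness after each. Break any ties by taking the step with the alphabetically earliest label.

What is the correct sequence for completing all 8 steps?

A, C and G have no prerequisites; A has the earlier label, so A is first.
E now also ready, so the ready set is {C, E, G}; C has the earlier label → C.
Ready: E and G. E has the earlier label → E.
Now F, G and H have their prerequisites met. F has the earlier label, so F next.
Now B, G and H have their prerequisites met. B has the earlier label, so B next.
Ready: G and H. G has the earlier label → G.
D now also ready, so the ready set is {D, H}; D has the earlier label → D.
H needed E, now all done → H.

A → C → E → F → B → G → D → H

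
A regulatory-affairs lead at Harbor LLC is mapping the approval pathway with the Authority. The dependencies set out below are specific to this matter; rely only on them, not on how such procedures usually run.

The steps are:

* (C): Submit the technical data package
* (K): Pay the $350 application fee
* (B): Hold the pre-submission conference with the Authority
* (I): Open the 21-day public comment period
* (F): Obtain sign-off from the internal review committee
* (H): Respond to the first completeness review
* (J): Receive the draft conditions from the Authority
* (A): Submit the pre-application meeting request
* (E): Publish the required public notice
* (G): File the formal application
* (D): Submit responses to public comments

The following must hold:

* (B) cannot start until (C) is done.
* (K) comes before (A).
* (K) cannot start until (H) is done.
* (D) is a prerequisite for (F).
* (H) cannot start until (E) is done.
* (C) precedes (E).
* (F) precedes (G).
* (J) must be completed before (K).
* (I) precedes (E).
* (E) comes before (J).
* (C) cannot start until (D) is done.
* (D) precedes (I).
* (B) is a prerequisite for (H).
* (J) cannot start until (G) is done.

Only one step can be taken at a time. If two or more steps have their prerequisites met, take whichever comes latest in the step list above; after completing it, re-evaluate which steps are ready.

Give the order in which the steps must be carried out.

(D) has no prerequisites → (D) first.
Now (F), (I) and (C) have their prerequisites met. (F) is listed later, so (F) next.
(G) now also ready, so the ready set is {(G), (I), (C)}; (G) is listed later → (G).
Ready: (I) and (C). (I) is listed later → (I).
That leaves (C) as the only ready step → (C).
(E) and (B) are both available; (E) is listed later → (E).
(J) now also ready, so the ready set is {(J), (B)}; (J) is listed later → (J).
Next only (B) has its prerequisites met → (B).
Next only (H) has its prerequisites met → (H).
That leaves (K) as the only ready step → (K).
(A) needed (K), now all done → (A).

(D), (F), (G), (I), (C), (E), (J), (B), (H), (K), (A)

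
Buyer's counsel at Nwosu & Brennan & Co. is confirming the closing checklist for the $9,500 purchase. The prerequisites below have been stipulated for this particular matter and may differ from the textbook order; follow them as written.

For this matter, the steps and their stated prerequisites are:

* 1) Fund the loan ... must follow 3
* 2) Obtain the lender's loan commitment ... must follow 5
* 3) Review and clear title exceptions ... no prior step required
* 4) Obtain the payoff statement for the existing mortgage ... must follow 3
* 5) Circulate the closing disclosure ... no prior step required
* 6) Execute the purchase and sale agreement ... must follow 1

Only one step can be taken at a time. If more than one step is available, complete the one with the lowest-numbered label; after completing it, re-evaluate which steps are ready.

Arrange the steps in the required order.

3 1 4 5 2 6

Nothing is required for 3 and 5. 3 has the earlier label → 3 first.
Now 1, 4 and 5 have their prerequisites met. 1 has the earlier label, so 1 next.
4, 5 and 6 are all available; 4 has the earlier label → 4.
Now 5 and 6 have their prerequisites met. 5 has the earlier label, so 5 next.
2 now also ready, so the ready set is {2, 6}; 2 has the earlier label → 2.
6 is the only step now ready → 6.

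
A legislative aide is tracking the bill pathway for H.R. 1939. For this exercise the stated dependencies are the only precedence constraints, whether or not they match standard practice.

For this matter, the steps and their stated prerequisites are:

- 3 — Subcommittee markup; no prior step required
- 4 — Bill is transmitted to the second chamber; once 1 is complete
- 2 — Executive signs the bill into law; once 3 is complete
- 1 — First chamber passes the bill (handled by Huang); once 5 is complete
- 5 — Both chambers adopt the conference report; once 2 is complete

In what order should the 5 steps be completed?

3, 2, 5, 1, 4

3 is the only step with nothing outstanding, so it goes first.
Next only 2 has its prerequisites met → 2.
That leaves 5 as the only ready step → 5.
1 needed 5, now all done → 1.
4 needed 1, now all done → 4.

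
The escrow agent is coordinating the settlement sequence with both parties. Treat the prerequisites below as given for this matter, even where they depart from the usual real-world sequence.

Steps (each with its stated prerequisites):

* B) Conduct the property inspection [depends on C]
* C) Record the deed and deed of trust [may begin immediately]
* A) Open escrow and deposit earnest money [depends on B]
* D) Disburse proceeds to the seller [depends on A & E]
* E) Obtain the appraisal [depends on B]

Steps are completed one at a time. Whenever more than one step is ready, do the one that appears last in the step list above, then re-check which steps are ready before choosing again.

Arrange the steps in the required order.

C → B → E → A → D

C is the only step with nothing outstanding, so it goes first.
B needed C, now all done → B.
Now E and A have their prerequisites met. E is listed later, so E next.
Next only A has its prerequisites met → A.
D needed E and A, now all done → D.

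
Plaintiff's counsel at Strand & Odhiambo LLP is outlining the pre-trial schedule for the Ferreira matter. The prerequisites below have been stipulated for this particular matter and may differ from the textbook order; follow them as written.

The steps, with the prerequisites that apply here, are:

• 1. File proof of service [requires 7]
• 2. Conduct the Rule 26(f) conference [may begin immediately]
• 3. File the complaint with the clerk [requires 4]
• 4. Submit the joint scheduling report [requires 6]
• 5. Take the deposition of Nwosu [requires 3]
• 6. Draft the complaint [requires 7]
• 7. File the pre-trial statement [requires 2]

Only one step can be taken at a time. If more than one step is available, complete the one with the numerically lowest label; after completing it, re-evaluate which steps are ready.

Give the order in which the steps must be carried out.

Only 2 has no prerequisites, so it is first.
7 needed 2, now all done → 7.
Now 1 and 6 have their prerequisites met. 1 has the earlier label, so 1 next.
That leaves 6 as the only ready step → 6.
4 needed 6, now all done → 4.
3 needed 4, now all done → 3.
5 needed 3, now all done → 5.

2, 7, 1, 6, 4, 3, 5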